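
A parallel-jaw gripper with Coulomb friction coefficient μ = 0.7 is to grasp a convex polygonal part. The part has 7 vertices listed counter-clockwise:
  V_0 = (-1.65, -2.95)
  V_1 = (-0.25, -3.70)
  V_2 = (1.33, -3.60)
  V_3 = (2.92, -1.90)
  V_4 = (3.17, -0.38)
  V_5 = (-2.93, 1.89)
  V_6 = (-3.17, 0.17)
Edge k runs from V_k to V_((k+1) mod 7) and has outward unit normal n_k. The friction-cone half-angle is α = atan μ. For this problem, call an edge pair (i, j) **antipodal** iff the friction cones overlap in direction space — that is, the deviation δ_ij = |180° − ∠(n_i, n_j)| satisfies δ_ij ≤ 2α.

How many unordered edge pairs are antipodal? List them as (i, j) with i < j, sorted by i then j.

count = 8; pairs: (0,4), (1,4), (2,4), (2,5), (2,6), (3,5), (3,6), (4,6)

α = atan 0.7 = 34.99°;  2α = 69.98°
n_0 = (-0.4722, -0.8815)
n_1 = (+0.0632, -0.9980)
n_2 = (+0.7303, -0.6831)
n_3 = (+0.9867, -0.1623)
n_4 = (+0.3488, +0.9372)
n_5 = (-0.9904, +0.1382)
n_6 = (-0.8990, -0.4380)
  (0,1): δ = 148.20°  ·
  (0,2): δ = 104.91°  ·
  (0,3): δ = 71.16°  ·
  (0,4): δ = 7.77°  ✓
  (0,5): δ = 110.24°  ·
  (0,6): δ = 144.15°  ·
  (1,2): δ = 136.71°  ·
  (1,3): δ = 102.96°  ·
  (1,4): δ = 24.03°  ✓
  (1,5): δ = 78.44°  ·
  (1,6): δ = 112.35°  ·
  (2,3): δ = 146.25°  ·
  (2,4): δ = 67.33°  ✓
  (2,5): δ = 35.14°  ✓
  (2,6): δ = 69.06°  ✓
  (3,4): δ = 101.07°  ·
  (3,5): δ = 1.40°  ✓
  (3,6): δ = 35.31°  ✓
  (4,5): δ = 77.53°  ·
  (4,6): δ = 43.61°  ✓
  (5,6): δ = 146.08°  ·
antipodal pairs: 8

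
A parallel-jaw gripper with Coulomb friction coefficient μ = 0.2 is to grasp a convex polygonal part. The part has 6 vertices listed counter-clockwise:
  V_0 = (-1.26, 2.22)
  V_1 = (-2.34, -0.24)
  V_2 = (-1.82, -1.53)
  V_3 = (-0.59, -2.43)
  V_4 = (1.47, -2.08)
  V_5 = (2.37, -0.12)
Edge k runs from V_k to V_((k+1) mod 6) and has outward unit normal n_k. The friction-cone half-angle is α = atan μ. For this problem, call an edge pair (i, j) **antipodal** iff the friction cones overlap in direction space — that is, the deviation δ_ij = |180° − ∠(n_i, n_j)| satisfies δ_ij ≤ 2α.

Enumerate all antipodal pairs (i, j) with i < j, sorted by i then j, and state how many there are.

count = 2; pairs: (0,4), (2,5)

α = atan 0.2 = 11.31°;  2α = 22.62°
n_0 = (-0.9156, +0.4020)
n_1 = (-0.9275, -0.3739)
n_2 = (-0.5905, -0.8070)
n_3 = (+0.1675, -0.9859)
n_4 = (+0.9088, -0.4173)
n_5 = (+0.5418, +0.8405)
  (0,1): δ = 134.34°  ·
  (0,2): δ = 102.49°  ·
  (0,3): δ = 56.65°  ·
  (0,4): δ = 0.96°  ✓
  (0,5): δ = 80.90°  ·
  (1,2): δ = 148.15°  ·
  (1,3): δ = 102.31°  ·
  (1,4): δ = 46.62°  ·
  (1,5): δ = 35.24°  ·
  (2,3): δ = 134.16°  ·
  (2,4): δ = 78.47°  ·
  (2,5): δ = 3.39°  ✓
  (3,4): δ = 124.31°  ·
  (3,5): δ = 42.45°  ·
  (4,5): δ = 98.14°  ·
antipodal pairs: 2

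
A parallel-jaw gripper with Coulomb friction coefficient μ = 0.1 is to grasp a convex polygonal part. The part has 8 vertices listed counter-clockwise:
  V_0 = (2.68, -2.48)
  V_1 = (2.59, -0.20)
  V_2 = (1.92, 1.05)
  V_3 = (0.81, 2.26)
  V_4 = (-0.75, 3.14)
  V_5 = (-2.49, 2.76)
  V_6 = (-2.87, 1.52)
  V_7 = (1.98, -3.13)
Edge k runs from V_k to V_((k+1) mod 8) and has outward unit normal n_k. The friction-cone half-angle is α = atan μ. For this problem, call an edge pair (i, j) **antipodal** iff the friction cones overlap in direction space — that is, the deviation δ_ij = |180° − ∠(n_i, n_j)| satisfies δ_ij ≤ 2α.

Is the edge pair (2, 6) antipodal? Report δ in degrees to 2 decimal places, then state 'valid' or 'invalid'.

α = atan 0.1 = 5.71°;  2α = 11.42°
edge 2: e_2 = (-1.11, +1.21);  n_2 = (+0.7369, +0.6760)
edge 6: e_6 = (+4.85, -4.65);  n_6 = (-0.6921, -0.7218)
∠(n_2, n_6) = 176.33°
δ = |180° − 176.33°| = 3.67°
3.67° ≤ 2α = 11.42°  →  valid

δ = 3.67°, valid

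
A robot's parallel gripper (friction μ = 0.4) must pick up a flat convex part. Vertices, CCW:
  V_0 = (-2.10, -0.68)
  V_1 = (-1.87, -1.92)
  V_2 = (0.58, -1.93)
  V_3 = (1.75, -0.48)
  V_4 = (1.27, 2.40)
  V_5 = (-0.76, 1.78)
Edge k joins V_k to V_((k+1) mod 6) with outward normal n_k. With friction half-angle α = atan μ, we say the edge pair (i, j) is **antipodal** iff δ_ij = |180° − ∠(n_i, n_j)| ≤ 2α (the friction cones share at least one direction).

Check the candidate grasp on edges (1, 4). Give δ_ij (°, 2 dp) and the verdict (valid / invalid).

α = atan 0.4 = 21.80°;  2α = 43.60°
edge 1: e_1 = (+2.45, -0.01);  n_1 = (-0.0041, -1.0000)
edge 4: e_4 = (-2.03, -0.62);  n_4 = (-0.2921, +0.9564)
∠(n_1, n_4) = 162.78°
δ = |180° − 162.78°| = 17.22°
17.22° ≤ 2α = 43.60°  →  valid

δ = 17.22°, valid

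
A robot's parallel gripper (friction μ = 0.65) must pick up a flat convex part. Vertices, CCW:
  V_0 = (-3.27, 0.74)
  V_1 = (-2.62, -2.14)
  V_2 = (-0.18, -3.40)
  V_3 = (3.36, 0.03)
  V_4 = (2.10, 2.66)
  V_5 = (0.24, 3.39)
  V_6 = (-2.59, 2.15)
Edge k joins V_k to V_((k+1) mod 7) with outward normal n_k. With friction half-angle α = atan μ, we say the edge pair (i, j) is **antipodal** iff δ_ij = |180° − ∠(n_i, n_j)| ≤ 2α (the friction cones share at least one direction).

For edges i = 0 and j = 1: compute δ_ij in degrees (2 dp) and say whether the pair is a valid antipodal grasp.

δ = 130.03°, invalid

α = atan 0.65 = 33.02°;  2α = 66.05°
edge 0: e_0 = (+0.65, -2.88);  n_0 = (-0.9755, -0.2202)
edge 1: e_1 = (+2.44, -1.26);  n_1 = (-0.4588, -0.8885)
∠(n_0, n_1) = 49.97°
δ = |180° − 49.97°| = 130.03°
130.03° > 2α = 66.05°  →  invalid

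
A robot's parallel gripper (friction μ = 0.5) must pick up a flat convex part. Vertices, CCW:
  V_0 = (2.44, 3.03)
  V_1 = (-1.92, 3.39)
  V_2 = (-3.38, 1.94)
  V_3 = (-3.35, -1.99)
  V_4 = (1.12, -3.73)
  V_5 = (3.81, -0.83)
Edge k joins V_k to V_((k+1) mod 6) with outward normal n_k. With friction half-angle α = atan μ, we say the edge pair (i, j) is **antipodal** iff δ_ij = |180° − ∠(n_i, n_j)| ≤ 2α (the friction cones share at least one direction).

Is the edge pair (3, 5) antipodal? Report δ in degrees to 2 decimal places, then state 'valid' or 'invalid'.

α = atan 0.5 = 26.57°;  2α = 53.13°
edge 3: e_3 = (+4.47, -1.74);  n_3 = (-0.3627, -0.9319)
edge 5: e_5 = (-1.37, +3.86);  n_5 = (+0.9424, +0.3345)
∠(n_3, n_5) = 130.81°
δ = |180° − 130.81°| = 49.19°
49.19° ≤ 2α = 53.13°  →  valid

δ = 49.19°, valid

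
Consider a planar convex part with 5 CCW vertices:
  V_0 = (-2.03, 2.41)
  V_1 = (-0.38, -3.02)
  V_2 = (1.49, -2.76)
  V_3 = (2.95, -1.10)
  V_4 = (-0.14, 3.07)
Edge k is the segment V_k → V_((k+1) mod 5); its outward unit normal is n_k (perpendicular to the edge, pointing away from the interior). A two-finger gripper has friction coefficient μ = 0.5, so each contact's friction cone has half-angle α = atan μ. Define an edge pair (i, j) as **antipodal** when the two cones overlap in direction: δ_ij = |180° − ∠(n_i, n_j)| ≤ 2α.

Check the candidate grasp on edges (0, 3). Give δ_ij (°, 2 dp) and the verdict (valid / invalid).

α = atan 0.5 = 26.57°;  2α = 53.13°
edge 0: e_0 = (+1.65, -5.43);  n_0 = (-0.9568, -0.2907)
edge 3: e_3 = (-3.09, +4.17);  n_3 = (+0.8035, +0.5954)
∠(n_0, n_3) = 160.36°
δ = |180° − 160.36°| = 19.64°
19.64° ≤ 2α = 53.13°  →  valid

δ = 19.64°, valid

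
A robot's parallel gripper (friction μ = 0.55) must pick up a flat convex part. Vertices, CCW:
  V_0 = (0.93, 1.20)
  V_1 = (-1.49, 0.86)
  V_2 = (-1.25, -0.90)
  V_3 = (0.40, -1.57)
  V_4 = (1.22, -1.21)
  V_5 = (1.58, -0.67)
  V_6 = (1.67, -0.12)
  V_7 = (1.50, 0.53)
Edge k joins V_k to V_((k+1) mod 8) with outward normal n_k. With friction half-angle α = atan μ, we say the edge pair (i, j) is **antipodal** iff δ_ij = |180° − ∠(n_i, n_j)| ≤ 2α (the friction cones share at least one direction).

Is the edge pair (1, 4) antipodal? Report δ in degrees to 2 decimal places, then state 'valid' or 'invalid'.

α = atan 0.55 = 28.81°;  2α = 57.62°
edge 1: e_1 = (+0.24, -1.76);  n_1 = (-0.9908, -0.1351)
edge 4: e_4 = (+0.36, +0.54);  n_4 = (+0.8321, -0.5547)
∠(n_1, n_4) = 138.54°
δ = |180° − 138.54°| = 41.46°
41.46° ≤ 2α = 57.62°  →  valid

δ = 41.46°, valid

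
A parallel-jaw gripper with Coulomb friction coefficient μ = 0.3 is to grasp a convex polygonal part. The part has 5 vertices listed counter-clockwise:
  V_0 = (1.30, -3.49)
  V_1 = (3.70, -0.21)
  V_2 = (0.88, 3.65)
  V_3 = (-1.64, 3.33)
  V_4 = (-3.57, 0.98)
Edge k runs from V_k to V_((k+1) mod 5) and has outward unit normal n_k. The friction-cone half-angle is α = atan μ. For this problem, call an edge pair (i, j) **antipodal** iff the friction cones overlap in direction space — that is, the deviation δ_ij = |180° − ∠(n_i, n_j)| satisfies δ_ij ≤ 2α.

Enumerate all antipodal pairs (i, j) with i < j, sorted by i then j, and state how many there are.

α = atan 0.3 = 16.70°;  2α = 33.40°
n_0 = (+0.8070, -0.5905)
n_1 = (+0.8075, +0.5899)
n_2 = (-0.1260, +0.9920)
n_3 = (-0.7728, +0.6347)
n_4 = (-0.6762, -0.7367)
  (0,1): δ = 107.66°  ·
  (0,2): δ = 46.57°  ·
  (0,3): δ = 3.20°  ✓
  (0,4): δ = 83.65°  ·
  (1,2): δ = 118.91°  ·
  (1,3): δ = 75.55°  ·
  (1,4): δ = 11.30°  ✓
  (2,3): δ = 136.63°  ·
  (2,4): δ = 49.78°  ·
  (3,4): δ = 93.15°  ·
antipodal pairs: 2

count = 2; pairs: (0,3), (1,4)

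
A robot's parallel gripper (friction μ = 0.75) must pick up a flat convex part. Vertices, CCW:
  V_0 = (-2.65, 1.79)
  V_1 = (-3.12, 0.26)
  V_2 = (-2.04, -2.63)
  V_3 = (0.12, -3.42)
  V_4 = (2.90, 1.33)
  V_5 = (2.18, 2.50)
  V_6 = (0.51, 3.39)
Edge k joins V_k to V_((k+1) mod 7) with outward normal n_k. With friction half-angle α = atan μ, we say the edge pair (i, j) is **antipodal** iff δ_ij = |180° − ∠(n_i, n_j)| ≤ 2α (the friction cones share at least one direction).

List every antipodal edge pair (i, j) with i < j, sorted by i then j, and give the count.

α = atan 0.75 = 36.87°;  2α = 73.74°
n_0 = (-0.9559, +0.2936)
n_1 = (-0.9367, -0.3501)
n_2 = (-0.3435, -0.9392)
n_3 = (+0.8631, -0.5051)
n_4 = (+0.8517, +0.5241)
n_5 = (+0.4703, +0.8825)
n_6 = (-0.4517, +0.8922)
  (0,1): δ = 142.43°  ·
  (0,2): δ = 93.01°  ·
  (0,3): δ = 13.26°  ✓
  (0,4): δ = 48.68°  ✓
  (0,5): δ = 79.02°  ·
  (0,6): δ = 133.93°  ·
  (1,2): δ = 130.58°  ·
  (1,3): δ = 50.83°  ✓
  (1,4): δ = 11.12°  ✓
  (1,5): δ = 41.45°  ✓
  (1,6): δ = 96.36°  ·
  (2,3): δ = 100.25°  ·
  (2,4): δ = 38.30°  ✓
  (2,5): δ = 7.97°  ✓
  (2,6): δ = 46.94°  ✓
  (3,4): δ = 118.05°  ·
  (3,5): δ = 87.72°  ·
  (3,6): δ = 32.81°  ✓
  (4,5): δ = 149.66°  ·
  (4,6): δ = 94.75°  ·
  (5,6): δ = 125.09°  ·
antipodal pairs: 9

count = 9; pairs: (0,3), (0,4), (1,3), (1,4), (1,5), (2,4), (2,5), (2,6), (3,6)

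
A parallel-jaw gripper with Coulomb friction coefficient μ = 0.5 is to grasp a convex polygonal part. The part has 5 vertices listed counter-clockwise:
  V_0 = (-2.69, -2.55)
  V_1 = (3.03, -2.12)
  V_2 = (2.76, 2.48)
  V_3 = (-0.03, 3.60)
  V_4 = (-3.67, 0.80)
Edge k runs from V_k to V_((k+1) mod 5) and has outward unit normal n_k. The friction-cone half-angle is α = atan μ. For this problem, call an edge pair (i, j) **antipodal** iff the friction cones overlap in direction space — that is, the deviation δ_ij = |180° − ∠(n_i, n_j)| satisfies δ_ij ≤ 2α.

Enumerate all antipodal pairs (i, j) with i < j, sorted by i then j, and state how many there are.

count = 4; pairs: (0,2), (0,3), (1,4), (2,4)

α = atan 0.5 = 26.57°;  2α = 53.13°
n_0 = (+0.0750, -0.9972)
n_1 = (+0.9983, +0.0586)
n_2 = (+0.3725, +0.9280)
n_3 = (-0.6097, +0.7926)
n_4 = (-0.9598, -0.2808)
  (0,1): δ = 90.94°  ·
  (0,2): δ = 26.17°  ✓
  (0,3): δ = 33.27°  ✓
  (0,4): δ = 102.01°  ·
  (1,2): δ = 115.23°  ·
  (1,3): δ = 55.79°  ·
  (1,4): δ = 12.95°  ✓
  (2,3): δ = 120.56°  ·
  (2,4): δ = 51.82°  ✓
  (3,4): δ = 111.26°  ·
antipodal pairs: 4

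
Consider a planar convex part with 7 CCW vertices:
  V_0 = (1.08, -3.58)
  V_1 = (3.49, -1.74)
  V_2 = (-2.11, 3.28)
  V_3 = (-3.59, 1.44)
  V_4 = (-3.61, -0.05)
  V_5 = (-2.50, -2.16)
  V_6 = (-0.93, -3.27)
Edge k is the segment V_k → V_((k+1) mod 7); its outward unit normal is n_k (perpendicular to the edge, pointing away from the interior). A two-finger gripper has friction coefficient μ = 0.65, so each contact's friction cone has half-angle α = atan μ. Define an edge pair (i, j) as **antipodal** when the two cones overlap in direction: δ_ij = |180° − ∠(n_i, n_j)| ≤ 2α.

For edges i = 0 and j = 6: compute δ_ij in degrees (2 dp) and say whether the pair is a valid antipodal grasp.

δ = 133.87°, invalid

α = atan 0.65 = 33.02°;  2α = 66.05°
edge 0: e_0 = (+2.41, +1.84);  n_0 = (+0.6068, -0.7948)
edge 6: e_6 = (+2.01, -0.31);  n_6 = (-0.1524, -0.9883)
∠(n_0, n_6) = 46.13°
δ = |180° − 46.13°| = 133.87°
133.87° > 2α = 66.05°  →  invalid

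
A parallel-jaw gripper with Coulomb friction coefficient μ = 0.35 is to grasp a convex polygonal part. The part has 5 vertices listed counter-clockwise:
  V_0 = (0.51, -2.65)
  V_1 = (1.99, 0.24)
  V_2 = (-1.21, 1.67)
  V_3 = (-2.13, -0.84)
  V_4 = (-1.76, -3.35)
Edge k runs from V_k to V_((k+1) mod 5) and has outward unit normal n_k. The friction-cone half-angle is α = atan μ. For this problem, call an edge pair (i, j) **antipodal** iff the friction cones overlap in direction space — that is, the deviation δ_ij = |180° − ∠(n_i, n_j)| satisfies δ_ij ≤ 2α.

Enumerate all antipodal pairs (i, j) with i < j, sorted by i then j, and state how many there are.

α = atan 0.35 = 19.29°;  2α = 38.58°
n_0 = (+0.8901, -0.4558)
n_1 = (+0.4080, +0.9130)
n_2 = (-0.9389, +0.3441)
n_3 = (-0.9893, -0.1458)
n_4 = (+0.2947, -0.9556)
  (0,1): δ = 86.96°  ·
  (0,2): δ = 6.99°  ✓
  (0,3): δ = 35.50°  ✓
  (0,4): δ = 134.26°  ·
  (1,2): δ = 86.05°  ·
  (1,3): δ = 57.54°  ·
  (1,4): δ = 41.22°  ·
  (2,3): δ = 151.48°  ·
  (2,4): δ = 52.73°  ·
  (3,4): δ = 81.25°  ·
antipodal pairs: 2

count = 2; pairs: (0,2), (0,3)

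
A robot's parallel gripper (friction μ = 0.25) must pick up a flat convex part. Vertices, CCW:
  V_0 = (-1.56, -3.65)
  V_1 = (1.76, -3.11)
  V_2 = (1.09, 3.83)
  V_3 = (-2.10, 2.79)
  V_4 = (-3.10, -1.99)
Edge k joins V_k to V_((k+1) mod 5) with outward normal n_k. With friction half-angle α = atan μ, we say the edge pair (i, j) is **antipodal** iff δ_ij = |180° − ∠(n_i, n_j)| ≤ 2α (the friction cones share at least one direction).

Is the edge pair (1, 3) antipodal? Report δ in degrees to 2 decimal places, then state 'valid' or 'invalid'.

δ = 17.33°, valid

α = atan 0.25 = 14.04°;  2α = 28.07°
edge 1: e_1 = (-0.67, +6.94);  n_1 = (+0.9954, +0.0961)
edge 3: e_3 = (-1.00, -4.78);  n_3 = (-0.9788, +0.2048)
∠(n_1, n_3) = 162.67°
δ = |180° − 162.67°| = 17.33°
17.33° ≤ 2α = 28.07°  →  valid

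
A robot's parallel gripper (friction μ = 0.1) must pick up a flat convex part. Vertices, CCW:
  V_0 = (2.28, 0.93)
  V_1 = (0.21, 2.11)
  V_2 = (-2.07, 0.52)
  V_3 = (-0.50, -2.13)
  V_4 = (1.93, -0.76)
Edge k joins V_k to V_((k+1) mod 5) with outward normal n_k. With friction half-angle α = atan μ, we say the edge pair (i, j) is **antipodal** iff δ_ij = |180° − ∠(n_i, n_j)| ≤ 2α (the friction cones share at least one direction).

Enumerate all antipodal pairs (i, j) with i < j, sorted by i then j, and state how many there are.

count = 1; pairs: (1,3)

α = atan 0.1 = 5.71°;  2α = 11.42°
n_0 = (+0.4952, +0.8688)
n_1 = (-0.5720, +0.8202)
n_2 = (-0.8603, -0.5097)
n_3 = (+0.4911, -0.8711)
n_4 = (+0.9792, -0.2028)
  (0,1): δ = 115.42°  ·
  (0,2): δ = 29.67°  ·
  (0,3): δ = 59.10°  ·
  (0,4): δ = 107.98°  ·
  (1,2): δ = 94.25°  ·
  (1,3): δ = 5.48°  ✓
  (1,4): δ = 43.41°  ·
  (2,3): δ = 91.23°  ·
  (2,4): δ = 42.35°  ·
  (3,4): δ = 131.11°  ·
antipodal pairs: 1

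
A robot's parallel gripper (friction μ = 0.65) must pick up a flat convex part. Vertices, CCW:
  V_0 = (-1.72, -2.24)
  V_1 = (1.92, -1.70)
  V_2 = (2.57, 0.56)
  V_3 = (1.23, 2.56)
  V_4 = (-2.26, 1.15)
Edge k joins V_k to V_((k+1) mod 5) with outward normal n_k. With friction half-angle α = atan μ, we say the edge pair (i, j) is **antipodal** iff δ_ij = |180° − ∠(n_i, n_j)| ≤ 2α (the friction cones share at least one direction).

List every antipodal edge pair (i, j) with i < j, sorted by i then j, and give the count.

α = atan 0.65 = 33.02°;  2α = 66.05°
n_0 = (+0.1467, -0.9892)
n_1 = (+0.9610, -0.2764)
n_2 = (+0.8308, +0.5566)
n_3 = (-0.3746, +0.9272)
n_4 = (-0.9875, -0.1573)
  (0,1): δ = 114.48°  ·
  (0,2): δ = 64.62°  ✓
  (0,3): δ = 13.56°  ✓
  (0,4): δ = 90.61°  ·
  (1,2): δ = 130.13°  ·
  (1,3): δ = 51.95°  ✓
  (1,4): δ = 25.10°  ✓
  (2,3): δ = 101.82°  ·
  (2,4): δ = 24.77°  ✓
  (3,4): δ = 102.95°  ·
antipodal pairs: 5

count = 5; pairs: (0,2), (0,3), (1,3), (1,4), (2,4)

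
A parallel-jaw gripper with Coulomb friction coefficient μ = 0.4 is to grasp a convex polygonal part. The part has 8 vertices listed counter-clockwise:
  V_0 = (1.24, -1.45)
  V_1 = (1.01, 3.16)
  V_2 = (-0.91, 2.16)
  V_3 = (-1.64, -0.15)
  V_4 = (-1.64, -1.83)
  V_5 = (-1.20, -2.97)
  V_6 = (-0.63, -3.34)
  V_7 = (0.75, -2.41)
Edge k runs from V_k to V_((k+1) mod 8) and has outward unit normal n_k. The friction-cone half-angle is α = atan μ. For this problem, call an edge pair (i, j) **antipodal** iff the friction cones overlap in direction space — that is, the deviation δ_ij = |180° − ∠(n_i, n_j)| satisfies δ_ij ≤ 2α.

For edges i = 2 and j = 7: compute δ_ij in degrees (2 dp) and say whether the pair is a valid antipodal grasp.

δ = 9.50°, valid

α = atan 0.4 = 21.80°;  2α = 43.60°
edge 2: e_2 = (-0.73, -2.31);  n_2 = (-0.9535, +0.3013)
edge 7: e_7 = (+0.49, +0.96);  n_7 = (+0.8907, -0.4546)
∠(n_2, n_7) = 170.50°
δ = |180° − 170.50°| = 9.50°
9.50° ≤ 2α = 43.60°  →  valid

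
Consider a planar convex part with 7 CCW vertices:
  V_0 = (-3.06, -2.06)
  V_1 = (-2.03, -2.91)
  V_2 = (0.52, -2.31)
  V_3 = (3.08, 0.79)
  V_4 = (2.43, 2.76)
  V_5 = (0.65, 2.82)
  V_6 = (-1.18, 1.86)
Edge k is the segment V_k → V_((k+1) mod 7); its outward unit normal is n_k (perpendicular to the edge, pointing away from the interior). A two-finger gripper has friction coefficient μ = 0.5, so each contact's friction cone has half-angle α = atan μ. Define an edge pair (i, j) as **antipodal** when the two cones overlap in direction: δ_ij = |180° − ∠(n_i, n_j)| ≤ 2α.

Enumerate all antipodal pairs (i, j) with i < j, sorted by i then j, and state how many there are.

α = atan 0.5 = 26.57°;  2α = 53.13°
n_0 = (-0.6365, -0.7713)
n_1 = (+0.2290, -0.9734)
n_2 = (+0.7711, -0.6368)
n_3 = (+0.9496, +0.3133)
n_4 = (+0.0337, +0.9994)
n_5 = (-0.4645, +0.8855)
n_6 = (-0.9017, +0.4324)
  (0,1): δ = 127.23°  ·
  (0,2): δ = 90.02°  ·
  (0,3): δ = 32.21°  ✓
  (0,4): δ = 37.60°  ✓
  (0,5): δ = 67.21°  ·
  (0,6): δ = 103.91°  ·
  (1,2): δ = 142.79°  ·
  (1,3): δ = 84.98°  ·
  (1,4): δ = 15.17°  ✓
  (1,5): δ = 14.44°  ✓
  (1,6): δ = 51.14°  ✓
  (2,3): δ = 122.19°  ·
  (2,4): δ = 52.38°  ✓
  (2,5): δ = 22.77°  ✓
  (2,6): δ = 13.93°  ✓
  (3,4): δ = 110.19°  ·
  (3,5): δ = 80.58°  ·
  (3,6): δ = 43.88°  ✓
  (4,5): δ = 150.39°  ·
  (4,6): δ = 113.69°  ·
  (5,6): δ = 143.30°  ·
antipodal pairs: 9

count = 9; pairs: (0,3), (0,4), (1,4), (1,5), (1,6), (2,4), (2,5), (2,6), (3,6)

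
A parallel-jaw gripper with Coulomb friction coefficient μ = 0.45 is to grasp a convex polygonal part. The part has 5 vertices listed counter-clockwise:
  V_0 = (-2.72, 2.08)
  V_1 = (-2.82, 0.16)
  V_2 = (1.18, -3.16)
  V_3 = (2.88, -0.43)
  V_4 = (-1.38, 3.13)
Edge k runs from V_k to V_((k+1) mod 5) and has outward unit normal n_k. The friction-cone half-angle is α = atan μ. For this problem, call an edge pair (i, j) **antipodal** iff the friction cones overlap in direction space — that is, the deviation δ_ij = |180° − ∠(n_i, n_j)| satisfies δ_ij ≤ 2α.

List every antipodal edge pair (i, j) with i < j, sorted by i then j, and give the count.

α = atan 0.45 = 24.23°;  2α = 48.46°
n_0 = (-0.9986, +0.0520)
n_1 = (-0.6387, -0.7695)
n_2 = (+0.8489, -0.5286)
n_3 = (+0.6412, +0.7673)
n_4 = (-0.6168, +0.7871)
  (0,1): δ = 126.71°  ·
  (0,2): δ = 28.93°  ✓
  (0,3): δ = 53.10°  ·
  (0,4): δ = 131.06°  ·
  (1,2): δ = 82.22°  ·
  (1,3): δ = 0.19°  ✓
  (1,4): δ = 77.77°  ·
  (2,3): δ = 97.97°  ·
  (2,4): δ = 20.01°  ✓
  (3,4): δ = 102.03°  ·
antipodal pairs: 3

count = 3; pairs: (0,2), (1,3), (2,4)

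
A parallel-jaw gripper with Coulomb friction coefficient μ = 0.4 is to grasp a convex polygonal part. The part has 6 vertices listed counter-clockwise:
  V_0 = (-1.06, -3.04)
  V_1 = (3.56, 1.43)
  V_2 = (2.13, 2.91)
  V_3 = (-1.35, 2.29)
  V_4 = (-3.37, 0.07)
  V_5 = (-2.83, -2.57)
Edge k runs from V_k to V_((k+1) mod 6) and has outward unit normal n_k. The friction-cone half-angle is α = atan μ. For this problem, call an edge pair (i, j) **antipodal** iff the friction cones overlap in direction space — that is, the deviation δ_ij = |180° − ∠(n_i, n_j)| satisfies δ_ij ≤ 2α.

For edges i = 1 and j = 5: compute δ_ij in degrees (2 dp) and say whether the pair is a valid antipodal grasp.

δ = 31.11°, valid

α = atan 0.4 = 21.80°;  2α = 43.60°
edge 1: e_1 = (-1.43, +1.48);  n_1 = (+0.7192, +0.6949)
edge 5: e_5 = (+1.77, -0.47);  n_5 = (-0.2566, -0.9665)
∠(n_1, n_5) = 148.89°
δ = |180° − 148.89°| = 31.11°
31.11° ≤ 2α = 43.60°  →  valid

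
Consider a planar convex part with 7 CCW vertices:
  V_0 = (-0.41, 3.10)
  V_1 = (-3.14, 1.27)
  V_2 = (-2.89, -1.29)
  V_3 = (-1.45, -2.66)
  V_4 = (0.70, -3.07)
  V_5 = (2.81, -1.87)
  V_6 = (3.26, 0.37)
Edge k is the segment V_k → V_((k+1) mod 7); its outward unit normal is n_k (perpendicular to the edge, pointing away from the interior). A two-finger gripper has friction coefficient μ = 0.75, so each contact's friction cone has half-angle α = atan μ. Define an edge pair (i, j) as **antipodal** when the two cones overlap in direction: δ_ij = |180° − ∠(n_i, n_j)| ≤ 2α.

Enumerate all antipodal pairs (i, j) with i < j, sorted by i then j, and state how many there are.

α = atan 0.75 = 36.87°;  2α = 73.74°
n_0 = (-0.5568, +0.8306)
n_1 = (-0.9953, -0.0972)
n_2 = (-0.6893, -0.7245)
n_3 = (-0.1873, -0.9823)
n_4 = (+0.4944, -0.8693)
n_5 = (+0.9804, -0.1970)
n_6 = (+0.5968, +0.8024)
  (0,1): δ = 118.26°  ·
  (0,2): δ = 77.41°  ·
  (0,3): δ = 44.63°  ✓
  (0,4): δ = 4.21°  ✓
  (0,5): δ = 44.81°  ✓
  (0,6): δ = 109.52°  ·
  (1,2): δ = 139.15°  ·
  (1,3): δ = 106.37°  ·
  (1,4): δ = 65.95°  ✓
  (1,5): δ = 16.94°  ✓
  (1,6): δ = 47.78°  ✓
  (2,3): δ = 147.22°  ·
  (2,4): δ = 106.80°  ·
  (2,5): δ = 57.79°  ✓
  (2,6): δ = 6.93°  ✓
  (3,4): δ = 139.58°  ·
  (3,5): δ = 90.56°  ·
  (3,6): δ = 25.85°  ✓
  (4,5): δ = 130.99°  ·
  (4,6): δ = 66.27°  ✓
  (5,6): δ = 115.29°  ·
antipodal pairs: 10

count = 10; pairs: (0,3), (0,4), (0,5), (1,4), (1,5), (1,6), (2,5), (2,6), (3,6), (4,6)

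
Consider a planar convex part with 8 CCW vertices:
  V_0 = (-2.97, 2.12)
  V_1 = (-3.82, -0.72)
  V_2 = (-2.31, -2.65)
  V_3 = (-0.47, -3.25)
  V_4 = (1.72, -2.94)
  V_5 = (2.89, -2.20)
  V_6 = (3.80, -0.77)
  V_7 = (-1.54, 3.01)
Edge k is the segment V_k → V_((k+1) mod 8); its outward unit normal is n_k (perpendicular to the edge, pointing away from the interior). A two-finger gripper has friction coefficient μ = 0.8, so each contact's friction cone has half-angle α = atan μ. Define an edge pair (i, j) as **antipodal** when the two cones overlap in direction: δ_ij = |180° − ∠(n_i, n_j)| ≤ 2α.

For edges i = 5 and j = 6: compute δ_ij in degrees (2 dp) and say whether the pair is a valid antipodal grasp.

δ = 92.82°, invalid

α = atan 0.8 = 38.66°;  2α = 77.32°
edge 5: e_5 = (+0.91, +1.43);  n_5 = (+0.8437, -0.5369)
edge 6: e_6 = (-5.34, +3.78);  n_6 = (+0.5778, +0.8162)
∠(n_5, n_6) = 87.18°
δ = |180° − 87.18°| = 92.82°
92.82° > 2α = 77.32°  →  invalid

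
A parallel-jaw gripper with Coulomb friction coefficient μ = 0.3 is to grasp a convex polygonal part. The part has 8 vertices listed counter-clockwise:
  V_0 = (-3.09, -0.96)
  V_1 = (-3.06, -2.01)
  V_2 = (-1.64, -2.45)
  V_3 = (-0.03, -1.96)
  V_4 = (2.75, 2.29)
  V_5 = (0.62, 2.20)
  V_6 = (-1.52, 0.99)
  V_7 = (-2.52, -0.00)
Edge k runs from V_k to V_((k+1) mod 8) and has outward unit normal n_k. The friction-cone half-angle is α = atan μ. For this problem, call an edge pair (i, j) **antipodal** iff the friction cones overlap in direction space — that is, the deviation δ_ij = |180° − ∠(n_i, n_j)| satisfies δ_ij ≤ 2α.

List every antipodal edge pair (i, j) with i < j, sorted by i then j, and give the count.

α = atan 0.3 = 16.70°;  2α = 33.40°
n_0 = (-0.9996, -0.0286)
n_1 = (-0.2960, -0.9552)
n_2 = (+0.2912, -0.9567)
n_3 = (+0.8369, -0.5474)
n_4 = (-0.0422, +0.9991)
n_5 = (-0.4922, +0.8705)
n_6 = (-0.7035, +0.7107)
n_7 = (-0.8599, +0.5105)
  (0,1): δ = 108.85°  ·
  (0,2): δ = 74.71°  ·
  (0,3): δ = 34.83°  ·
  (0,4): δ = 90.78°  ·
  (0,5): δ = 117.85°  ·
  (0,6): δ = 133.08°  ·
  (0,7): δ = 147.66°  ·
  (1,2): δ = 145.86°  ·
  (1,3): δ = 105.97°  ·
  (1,4): δ = 19.64°  ✓
  (1,5): δ = 46.70°  ·
  (1,6): δ = 61.93°  ·
  (1,7): δ = 76.52°  ·
  (2,3): δ = 140.12°  ·
  (2,4): δ = 14.51°  ✓
  (2,5): δ = 12.56°  ✓
  (2,6): δ = 27.78°  ✓
  (2,7): δ = 42.37°  ·
  (3,4): δ = 54.39°  ·
  (3,5): δ = 27.33°  ✓
  (3,6): δ = 12.10°  ✓
  (3,7): δ = 2.49°  ✓
  (4,5): δ = 152.93°  ·
  (4,6): δ = 137.71°  ·
  (4,7): δ = 123.12°  ·
  (5,6): δ = 164.77°  ·
  (5,7): δ = 150.18°  ·
  (6,7): δ = 165.41°  ·
antipodal pairs: 7

count = 7; pairs: (1,4), (2,4), (2,5), (2,6), (3,5), (3,6), (3,7)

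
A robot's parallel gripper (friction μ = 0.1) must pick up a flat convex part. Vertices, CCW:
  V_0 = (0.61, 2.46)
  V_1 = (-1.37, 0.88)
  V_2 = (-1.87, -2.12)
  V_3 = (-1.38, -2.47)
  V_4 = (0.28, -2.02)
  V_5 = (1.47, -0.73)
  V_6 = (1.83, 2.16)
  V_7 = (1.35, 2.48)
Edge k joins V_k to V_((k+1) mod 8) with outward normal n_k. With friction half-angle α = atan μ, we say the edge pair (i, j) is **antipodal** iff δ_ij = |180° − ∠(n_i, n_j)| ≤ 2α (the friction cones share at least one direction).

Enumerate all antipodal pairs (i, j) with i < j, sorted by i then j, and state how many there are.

α = atan 0.1 = 5.71°;  2α = 11.42°
n_0 = (-0.6237, +0.7816)
n_1 = (-0.9864, +0.1644)
n_2 = (-0.5812, -0.8137)
n_3 = (+0.2616, -0.9652)
n_4 = (+0.7350, -0.6780)
n_5 = (+0.9923, -0.1236)
n_6 = (+0.5547, +0.8321)
n_7 = (-0.0270, +0.9996)
  (0,1): δ = 138.05°  ·
  (0,2): δ = 74.13°  ·
  (0,3): δ = 23.42°  ·
  (0,4): δ = 8.72°  ✓
  (0,5): δ = 44.31°  ·
  (0,6): δ = 107.72°  ·
  (0,7): δ = 142.96°  ·
  (1,2): δ = 116.08°  ·
  (1,3): δ = 65.37°  ·
  (1,4): δ = 33.23°  ·
  (1,5): δ = 2.36°  ✓
  (1,6): δ = 65.77°  ·
  (1,7): δ = 101.01°  ·
  (2,3): δ = 129.29°  ·
  (2,4): δ = 97.15°  ·
  (2,5): δ = 61.56°  ·
  (2,6): δ = 1.85°  ✓
  (2,7): δ = 37.09°  ·
  (3,4): δ = 147.86°  ·
  (3,5): δ = 112.27°  ·
  (3,6): δ = 48.86°  ·
  (3,7): δ = 13.62°  ·
  (4,5): δ = 144.41°  ·
  (4,6): δ = 81.00°  ·
  (4,7): δ = 45.76°  ·
  (5,6): δ = 116.59°  ·
  (5,7): δ = 81.35°  ·
  (6,7): δ = 144.76°  ·
antipodal pairs: 3

count = 3; pairs: (0,4), (1,5), (2,6)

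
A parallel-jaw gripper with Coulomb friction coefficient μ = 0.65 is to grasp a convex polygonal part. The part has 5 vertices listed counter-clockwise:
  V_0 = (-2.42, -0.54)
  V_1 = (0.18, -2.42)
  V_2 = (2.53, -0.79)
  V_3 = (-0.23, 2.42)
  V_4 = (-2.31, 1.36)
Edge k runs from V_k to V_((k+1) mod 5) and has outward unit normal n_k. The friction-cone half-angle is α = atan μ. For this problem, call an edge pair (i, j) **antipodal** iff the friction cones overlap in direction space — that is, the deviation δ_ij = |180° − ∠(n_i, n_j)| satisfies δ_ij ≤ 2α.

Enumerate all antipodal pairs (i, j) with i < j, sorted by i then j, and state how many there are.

α = atan 0.65 = 33.02°;  2α = 66.05°
n_0 = (-0.5859, -0.8104)
n_1 = (+0.5699, -0.8217)
n_2 = (+0.7583, +0.6520)
n_3 = (-0.4541, +0.8910)
n_4 = (-0.9983, +0.0578)
  (0,1): δ = 109.38°  ·
  (0,2): δ = 13.44°  ✓
  (0,3): δ = 62.87°  ✓
  (0,4): δ = 122.56°  ·
  (1,2): δ = 84.06°  ·
  (1,3): δ = 7.74°  ✓
  (1,4): δ = 51.94°  ✓
  (2,3): δ = 103.69°  ·
  (2,4): δ = 44.00°  ✓
  (3,4): δ = 120.32°  ·
antipodal pairs: 5

count = 5; pairs: (0,2), (0,3), (1,3), (1,4), (2,4)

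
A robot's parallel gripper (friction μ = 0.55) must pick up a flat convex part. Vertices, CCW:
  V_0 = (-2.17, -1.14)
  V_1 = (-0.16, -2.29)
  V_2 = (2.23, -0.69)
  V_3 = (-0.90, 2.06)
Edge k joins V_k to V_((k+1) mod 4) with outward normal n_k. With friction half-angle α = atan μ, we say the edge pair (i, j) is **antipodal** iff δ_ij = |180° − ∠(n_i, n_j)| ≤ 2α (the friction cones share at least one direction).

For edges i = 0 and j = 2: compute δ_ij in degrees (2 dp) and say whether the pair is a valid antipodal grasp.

δ = 11.53°, valid

α = atan 0.55 = 28.81°;  2α = 57.62°
edge 0: e_0 = (+2.01, -1.15);  n_0 = (-0.4966, -0.8680)
edge 2: e_2 = (-3.13, +2.75);  n_2 = (+0.6600, +0.7512)
∠(n_0, n_2) = 168.47°
δ = |180° − 168.47°| = 11.53°
11.53° ≤ 2α = 57.62°  →  valid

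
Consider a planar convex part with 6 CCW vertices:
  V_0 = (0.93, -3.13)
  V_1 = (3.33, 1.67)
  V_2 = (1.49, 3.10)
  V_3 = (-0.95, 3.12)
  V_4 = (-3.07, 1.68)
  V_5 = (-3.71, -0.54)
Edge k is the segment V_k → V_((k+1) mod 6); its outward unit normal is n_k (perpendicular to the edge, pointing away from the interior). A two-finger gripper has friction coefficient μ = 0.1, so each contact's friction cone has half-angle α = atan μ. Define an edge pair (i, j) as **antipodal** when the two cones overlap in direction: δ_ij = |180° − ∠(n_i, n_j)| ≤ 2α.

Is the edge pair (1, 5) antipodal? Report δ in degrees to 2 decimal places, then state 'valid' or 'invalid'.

α = atan 0.1 = 5.71°;  2α = 11.42°
edge 1: e_1 = (-1.84, +1.43);  n_1 = (+0.6136, +0.7896)
edge 5: e_5 = (+4.64, -2.59);  n_5 = (-0.4874, -0.8732)
∠(n_1, n_5) = 171.32°
δ = |180° − 171.32°| = 8.68°
8.68° ≤ 2α = 11.42°  →  valid

δ = 8.68°, valid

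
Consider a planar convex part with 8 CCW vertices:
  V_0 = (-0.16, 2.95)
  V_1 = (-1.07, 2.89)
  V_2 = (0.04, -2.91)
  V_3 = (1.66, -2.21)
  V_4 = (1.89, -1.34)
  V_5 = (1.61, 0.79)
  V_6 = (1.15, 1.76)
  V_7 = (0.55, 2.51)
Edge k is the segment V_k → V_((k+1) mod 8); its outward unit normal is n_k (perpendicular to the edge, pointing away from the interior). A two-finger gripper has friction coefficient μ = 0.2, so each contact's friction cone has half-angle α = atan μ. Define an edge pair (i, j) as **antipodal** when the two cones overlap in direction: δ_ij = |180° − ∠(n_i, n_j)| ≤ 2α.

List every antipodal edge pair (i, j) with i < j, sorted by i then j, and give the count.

count = 3; pairs: (0,2), (1,4), (1,5)

α = atan 0.2 = 11.31°;  2α = 22.62°
n_0 = (-0.0658, +0.9978)
n_1 = (-0.9822, -0.1880)
n_2 = (+0.3967, -0.9180)
n_3 = (+0.9668, -0.2556)
n_4 = (+0.9915, +0.1303)
n_5 = (+0.9035, +0.4285)
n_6 = (+0.7809, +0.6247)
n_7 = (+0.5268, +0.8500)
  (0,1): δ = 82.94°  ·
  (0,2): δ = 19.60°  ✓
  (0,3): δ = 71.42°  ·
  (0,4): δ = 93.72°  ·
  (0,5): δ = 111.60°  ·
  (0,6): δ = 124.89°  ·
  (0,7): δ = 144.44°  ·
  (1,2): δ = 77.47°  ·
  (1,3): δ = 25.64°  ·
  (1,4): δ = 3.35°  ✓
  (1,5): δ = 14.54°  ✓
  (1,6): δ = 27.83°  ·
  (1,7): δ = 47.38°  ·
  (2,3): δ = 128.18°  ·
  (2,4): δ = 105.88°  ·
  (2,5): δ = 88.00°  ·
  (2,6): δ = 74.71°  ·
  (2,7): δ = 55.16°  ·
  (3,4): δ = 157.70°  ·
  (3,5): δ = 139.82°  ·
  (3,6): δ = 126.53°  ·
  (3,7): δ = 106.98°  ·
  (4,5): δ = 162.12°  ·
  (4,6): δ = 148.83°  ·
  (4,7): δ = 129.28°  ·
  (5,6): δ = 166.71°  ·
  (5,7): δ = 147.16°  ·
  (6,7): δ = 160.45°  ·
antipodal pairs: 3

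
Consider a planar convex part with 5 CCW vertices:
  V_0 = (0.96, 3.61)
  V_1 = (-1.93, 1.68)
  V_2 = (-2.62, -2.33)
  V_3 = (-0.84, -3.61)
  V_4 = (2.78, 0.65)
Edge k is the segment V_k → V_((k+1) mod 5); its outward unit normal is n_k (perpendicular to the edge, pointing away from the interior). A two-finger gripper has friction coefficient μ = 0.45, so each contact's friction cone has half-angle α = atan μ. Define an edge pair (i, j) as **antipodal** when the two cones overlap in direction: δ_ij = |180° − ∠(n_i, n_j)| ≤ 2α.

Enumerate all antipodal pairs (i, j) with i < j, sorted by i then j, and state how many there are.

count = 4; pairs: (0,3), (1,3), (1,4), (2,4)

α = atan 0.45 = 24.23°;  2α = 48.46°
n_0 = (-0.5554, +0.8316)
n_1 = (-0.9855, +0.1696)
n_2 = (-0.5838, -0.8119)
n_3 = (+0.7620, -0.6475)
n_4 = (+0.8519, +0.5238)
  (0,1): δ = 133.50°  ·
  (0,2): δ = 69.46°  ·
  (0,3): δ = 15.91°  ✓
  (0,4): δ = 87.85°  ·
  (1,2): δ = 115.96°  ·
  (1,3): δ = 30.59°  ✓
  (1,4): δ = 41.35°  ✓
  (2,3): δ = 94.64°  ·
  (2,4): δ = 22.69°  ✓
  (3,4): δ = 108.06°  ·
antipodal pairs: 4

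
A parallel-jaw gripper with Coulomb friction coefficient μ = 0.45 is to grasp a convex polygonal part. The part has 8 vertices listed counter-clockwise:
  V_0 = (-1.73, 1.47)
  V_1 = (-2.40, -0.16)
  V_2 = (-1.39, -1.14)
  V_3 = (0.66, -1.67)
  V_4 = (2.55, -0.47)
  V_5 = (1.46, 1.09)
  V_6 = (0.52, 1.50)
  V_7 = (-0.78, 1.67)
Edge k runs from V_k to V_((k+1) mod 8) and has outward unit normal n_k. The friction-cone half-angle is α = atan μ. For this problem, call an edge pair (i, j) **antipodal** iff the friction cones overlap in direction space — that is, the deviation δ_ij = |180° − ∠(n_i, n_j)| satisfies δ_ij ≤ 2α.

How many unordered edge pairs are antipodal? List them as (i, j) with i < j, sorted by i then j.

count = 10; pairs: (0,3), (1,4), (1,5), (1,6), (2,4), (2,5), (2,6), (2,7), (3,6), (3,7)

α = atan 0.45 = 24.23°;  2α = 48.46°
n_0 = (-0.9249, +0.3802)
n_1 = (-0.6964, -0.7177)
n_2 = (-0.2503, -0.9682)
n_3 = (+0.5360, -0.8442)
n_4 = (+0.8197, +0.5728)
n_5 = (+0.3998, +0.9166)
n_6 = (+0.1297, +0.9916)
n_7 = (-0.2060, +0.9785)
  (0,1): δ = 111.79°  ·
  (0,2): δ = 82.15°  ·
  (0,3): δ = 35.24°  ✓
  (0,4): δ = 57.29°  ·
  (0,5): δ = 88.78°  ·
  (0,6): δ = 104.89°  ·
  (0,7): δ = 124.23°  ·
  (1,2): δ = 150.36°  ·
  (1,3): δ = 103.45°  ·
  (1,4): δ = 10.92°  ✓
  (1,5): δ = 20.57°  ✓
  (1,6): δ = 36.69°  ✓
  (1,7): δ = 56.02°  ·
  (2,3): δ = 133.09°  ·
  (2,4): δ = 40.56°  ✓
  (2,5): δ = 9.07°  ✓
  (2,6): δ = 7.05°  ✓
  (2,7): δ = 26.38°  ✓
  (3,4): δ = 87.47°  ·
  (3,5): δ = 55.98°  ·
  (3,6): δ = 39.86°  ✓
  (3,7): δ = 20.52°  ✓
  (4,5): δ = 148.51°  ·
  (4,6): δ = 132.39°  ·
  (4,7): δ = 113.05°  ·
  (5,6): δ = 163.88°  ·
  (5,7): δ = 144.55°  ·
  (6,7): δ = 160.66°  ·
antipodal pairs: 10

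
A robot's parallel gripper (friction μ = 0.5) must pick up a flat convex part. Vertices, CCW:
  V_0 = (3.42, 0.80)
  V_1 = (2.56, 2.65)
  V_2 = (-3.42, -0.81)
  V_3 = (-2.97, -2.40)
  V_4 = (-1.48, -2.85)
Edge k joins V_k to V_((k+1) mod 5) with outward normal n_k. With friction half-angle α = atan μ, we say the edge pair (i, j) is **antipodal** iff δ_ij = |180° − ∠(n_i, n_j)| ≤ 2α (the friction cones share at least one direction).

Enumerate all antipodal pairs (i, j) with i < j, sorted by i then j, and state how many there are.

count = 4; pairs: (0,2), (0,3), (1,3), (1,4)

α = atan 0.5 = 26.57°;  2α = 53.13°
n_0 = (+0.9068, +0.4215)
n_1 = (-0.5008, +0.8656)
n_2 = (-0.9622, -0.2723)
n_3 = (-0.2891, -0.9573)
n_4 = (+0.5974, -0.8020)
  (0,1): δ = 84.88°  ·
  (0,2): δ = 9.13°  ✓
  (0,3): δ = 48.26°  ✓
  (0,4): δ = 101.75°  ·
  (1,2): δ = 104.25°  ·
  (1,3): δ = 46.86°  ✓
  (1,4): δ = 6.63°  ✓
  (2,3): δ = 122.61°  ·
  (2,4): δ = 69.12°  ·
  (3,4): δ = 126.51°  ·
antipodal pairs: 4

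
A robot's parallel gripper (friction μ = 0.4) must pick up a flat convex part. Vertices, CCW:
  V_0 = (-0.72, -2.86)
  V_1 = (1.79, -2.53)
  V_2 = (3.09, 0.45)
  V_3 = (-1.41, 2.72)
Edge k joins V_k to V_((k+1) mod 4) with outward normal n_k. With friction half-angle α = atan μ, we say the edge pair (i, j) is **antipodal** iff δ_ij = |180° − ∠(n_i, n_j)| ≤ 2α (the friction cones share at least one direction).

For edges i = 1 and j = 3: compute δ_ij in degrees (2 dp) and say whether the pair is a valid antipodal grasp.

α = atan 0.4 = 21.80°;  2α = 43.60°
edge 1: e_1 = (+1.30, +2.98);  n_1 = (+0.9166, -0.3999)
edge 3: e_3 = (+0.69, -5.58);  n_3 = (-0.9924, -0.1227)
∠(n_1, n_3) = 149.38°
δ = |180° − 149.38°| = 30.62°
30.62° ≤ 2α = 43.60°  →  valid

δ = 30.62°, valid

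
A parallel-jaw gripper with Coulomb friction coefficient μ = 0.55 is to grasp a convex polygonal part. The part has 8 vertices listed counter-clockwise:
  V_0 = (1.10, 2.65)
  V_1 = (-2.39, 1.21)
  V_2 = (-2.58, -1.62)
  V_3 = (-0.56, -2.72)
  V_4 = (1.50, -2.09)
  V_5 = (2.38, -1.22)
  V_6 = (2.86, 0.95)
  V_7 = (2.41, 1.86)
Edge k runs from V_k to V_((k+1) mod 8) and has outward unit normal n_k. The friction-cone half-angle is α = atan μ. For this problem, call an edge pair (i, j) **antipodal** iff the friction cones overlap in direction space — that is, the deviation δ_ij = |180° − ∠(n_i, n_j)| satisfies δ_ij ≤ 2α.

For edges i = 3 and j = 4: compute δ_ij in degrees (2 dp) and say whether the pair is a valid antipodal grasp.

α = atan 0.55 = 28.81°;  2α = 57.62°
edge 3: e_3 = (+2.06, +0.63);  n_3 = (+0.2925, -0.9563)
edge 4: e_4 = (+0.88, +0.87);  n_4 = (+0.7031, -0.7111)
∠(n_3, n_4) = 27.67°
δ = |180° − 27.67°| = 152.33°
152.33° > 2α = 57.62°  →  invalid

δ = 152.33°, invalid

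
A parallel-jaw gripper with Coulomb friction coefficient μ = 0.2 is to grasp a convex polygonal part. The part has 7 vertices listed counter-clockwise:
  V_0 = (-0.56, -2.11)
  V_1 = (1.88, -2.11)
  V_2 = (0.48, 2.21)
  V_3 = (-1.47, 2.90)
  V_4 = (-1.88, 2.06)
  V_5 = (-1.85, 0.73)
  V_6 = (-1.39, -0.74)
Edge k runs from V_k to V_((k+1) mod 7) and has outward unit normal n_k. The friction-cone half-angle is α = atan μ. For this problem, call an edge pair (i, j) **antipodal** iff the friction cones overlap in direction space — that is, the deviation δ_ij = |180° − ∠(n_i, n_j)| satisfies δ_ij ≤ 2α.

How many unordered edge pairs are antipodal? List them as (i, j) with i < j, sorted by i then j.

α = atan 0.2 = 11.31°;  2α = 22.62°
n_0 = (+0.0000, -1.0000)
n_1 = (+0.9513, +0.3083)
n_2 = (+0.3336, +0.9427)
n_3 = (-0.8987, +0.4386)
n_4 = (-0.9997, -0.0226)
n_5 = (-0.9544, -0.2986)
n_6 = (-0.8553, -0.5182)
  (0,1): δ = 72.04°  ·
  (0,2): δ = 19.49°  ✓
  (0,3): δ = 63.98°  ·
  (0,4): δ = 91.29°  ·
  (0,5): δ = 107.38°  ·
  (0,6): δ = 121.21°  ·
  (1,2): δ = 127.44°  ·
  (1,3): δ = 43.97°  ·
  (1,4): δ = 16.66°  ✓
  (1,5): δ = 0.58°  ✓
  (1,6): δ = 13.25°  ✓
  (2,3): δ = 96.53°  ·
  (2,4): δ = 69.22°  ·
  (2,5): δ = 53.14°  ·
  (2,6): δ = 39.30°  ·
  (3,4): δ = 152.69°  ·
  (3,5): δ = 136.61°  ·
  (3,6): δ = 122.77°  ·
  (4,5): δ = 163.92°  ·
  (4,6): δ = 150.08°  ·
  (5,6): δ = 166.17°  ·
antipodal pairs: 4

count = 4; pairs: (0,2), (1,4), (1,5), (1,6)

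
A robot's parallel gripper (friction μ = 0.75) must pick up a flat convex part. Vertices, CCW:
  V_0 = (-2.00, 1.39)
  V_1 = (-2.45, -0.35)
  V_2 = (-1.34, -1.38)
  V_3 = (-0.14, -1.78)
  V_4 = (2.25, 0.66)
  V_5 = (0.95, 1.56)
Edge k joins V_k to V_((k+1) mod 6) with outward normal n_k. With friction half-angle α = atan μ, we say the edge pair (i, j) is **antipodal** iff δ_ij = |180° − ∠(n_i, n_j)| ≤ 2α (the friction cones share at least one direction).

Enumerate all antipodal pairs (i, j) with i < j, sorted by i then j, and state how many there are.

α = atan 0.75 = 36.87°;  2α = 73.74°
n_0 = (-0.9681, +0.2504)
n_1 = (-0.6802, -0.7330)
n_2 = (-0.3162, -0.9487)
n_3 = (+0.7144, -0.6997)
n_4 = (+0.5692, +0.8222)
n_5 = (-0.0575, +0.9983)
  (0,1): δ = 118.36°  ·
  (0,2): δ = 93.93°  ·
  (0,3): δ = 29.91°  ✓
  (0,4): δ = 69.81°  ✓
  (0,5): δ = 107.80°  ·
  (1,2): δ = 155.58°  ·
  (1,3): δ = 91.55°  ·
  (1,4): δ = 8.16°  ✓
  (1,5): δ = 46.16°  ✓
  (2,3): δ = 115.97°  ·
  (2,4): δ = 16.26°  ✓
  (2,5): δ = 21.73°  ✓
  (3,4): δ = 80.29°  ·
  (3,5): δ = 42.29°  ✓
  (4,5): δ = 142.01°  ·
antipodal pairs: 7

count = 7; pairs: (0,3), (0,4), (1,4), (1,5), (2,4), (2,5), (3,5)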